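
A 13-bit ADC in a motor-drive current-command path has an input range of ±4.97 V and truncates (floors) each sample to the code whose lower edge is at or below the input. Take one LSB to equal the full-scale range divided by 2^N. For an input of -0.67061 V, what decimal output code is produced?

Span: 4.97 V − (-4.97 V) = 9.94 V. LSB = 9.94 V / 2^13 ≈ 1.213 mV.
V_in − V_min = -0.67061 − (-4.97) = 4.29939 V.
Divide by LSB: 4.29939 × 8192/9.94 = 3543.3202.
Truncating gives code 3543.

3543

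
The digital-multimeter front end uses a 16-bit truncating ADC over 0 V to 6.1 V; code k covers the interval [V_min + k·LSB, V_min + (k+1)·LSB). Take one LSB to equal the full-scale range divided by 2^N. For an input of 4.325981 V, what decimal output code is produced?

Full-scale range = 6.1 V. LSB = 6.1 V / 2^16 ≈ 93.08 µV.
code = ⌊(V_in − V_min)/LSB⌋ = ⌊(V_in − V_min) × 2^16 / range⌋
     = ⌊(4.325981 − (0)) × 65536 / 6.1⌋ = ⌊4.325981 × 65536/6.1⌋
     = ⌊46476.638⌋ = 46476.

46476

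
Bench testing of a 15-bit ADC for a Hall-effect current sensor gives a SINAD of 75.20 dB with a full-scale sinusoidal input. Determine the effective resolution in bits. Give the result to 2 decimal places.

Inverting SNR = 6.02 N + 1.76: N_eff = (75.20 − 1.76)/6.02 = 12.1993.

12.20 bits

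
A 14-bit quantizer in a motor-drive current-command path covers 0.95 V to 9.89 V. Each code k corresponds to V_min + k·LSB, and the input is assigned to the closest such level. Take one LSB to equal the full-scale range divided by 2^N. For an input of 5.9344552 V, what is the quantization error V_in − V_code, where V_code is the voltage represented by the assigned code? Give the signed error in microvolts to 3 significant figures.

Full-scale range = 9.89 V − (0.95 V) = 8.94 V. LSB = 8.94 V / 2^14 ≈ 0.5457 mV.
(V_in − V_min)/LSB = (5.9344552 − (0.95)) × 16384/8.94 = 9134.8226 → nearest code k = 9135.
V_code = V_min + k × range/2^14 = 0.95 + 9135 × 8.94/16384 = 5.9345520020 V.
e = 5.9344552 − (5.9345520020) = −96.8 µV.

−96.8 µV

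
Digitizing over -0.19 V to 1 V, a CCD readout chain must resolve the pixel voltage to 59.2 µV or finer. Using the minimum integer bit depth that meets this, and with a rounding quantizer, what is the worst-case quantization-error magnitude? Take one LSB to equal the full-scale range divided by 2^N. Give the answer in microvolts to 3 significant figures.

Full-scale range = 1 V − (-0.19 V) = 1.19 V.
Need 2^N ≥ 1.19 V / 59.2 µV = 20100 → N_min = 15.
Step size = 1.19/32768 V = 36.316 µV.
Max error for round-to-nearest is LSB/2 = 18.2 µV.

18.2 µV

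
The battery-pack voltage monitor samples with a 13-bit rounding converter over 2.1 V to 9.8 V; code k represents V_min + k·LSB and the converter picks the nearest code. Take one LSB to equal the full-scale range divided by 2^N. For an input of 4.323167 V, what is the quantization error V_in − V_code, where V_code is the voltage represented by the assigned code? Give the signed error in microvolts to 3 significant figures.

Span: 9.8 V − (2.1 V) = 7.7 V. LSB = 7.7 V / 2^13 ≈ 0.9399 mV.
Position in LSBs: (4.323167 − (2.1)) × 8192/7.7 = 2365.2187; rounding gives k = 2365.
V_code = V_min + k × range/2^13 = 2.1 + 2365 × 7.7/8192 = 4.322961426 V.
Error = V_in − V_code = 4.323167 − (4.322961426) = +206 µV.

+206 µV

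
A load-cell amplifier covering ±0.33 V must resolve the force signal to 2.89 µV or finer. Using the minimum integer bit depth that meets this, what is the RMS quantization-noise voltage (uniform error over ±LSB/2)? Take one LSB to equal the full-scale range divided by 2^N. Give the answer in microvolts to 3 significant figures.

0.727 µV

Range = 0.33 − (-0.33) = 0.66 V.
Levels needed ≥ 0.66/2.89 µV = 228400. 2^18 = 262144 suffices, so N_min = 18.
One LSB is 0.66 V / 262144 = 2.5177 µV.
σ_q = LSB/√12 = 2.5177 µV/3.4641 = 0.727 µV.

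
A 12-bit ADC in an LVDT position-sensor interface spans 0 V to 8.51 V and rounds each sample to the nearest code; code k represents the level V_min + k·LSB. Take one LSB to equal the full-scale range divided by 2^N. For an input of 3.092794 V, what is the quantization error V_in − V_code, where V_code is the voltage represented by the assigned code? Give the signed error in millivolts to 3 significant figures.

−0.807 mV

Range is 8.51 V. LSB = 8.51 V / 2^12 ≈ 2.078 mV.
(3.092794 − (0)) / LSB = 3.092794 × 4096/8.51 = 1488.6115. Nearest integer: k = 1489.
V_code = V_min + k × range/2^12 = 0 + 1489 × 8.51/4096 = 3.093601074 V.
e = 3.092794 − (3.093601074) = −0.807 mV.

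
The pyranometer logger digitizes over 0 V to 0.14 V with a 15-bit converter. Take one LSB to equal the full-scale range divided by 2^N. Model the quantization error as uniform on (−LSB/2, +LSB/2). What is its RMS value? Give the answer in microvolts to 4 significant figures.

V_FS = 0.14 V.
One LSB is 0.14 V / 32768 = 4.27246 µV.
V_rms = LSB/√12 = 4.27246 µV / √12 = 1.233 µV.

1.233 µV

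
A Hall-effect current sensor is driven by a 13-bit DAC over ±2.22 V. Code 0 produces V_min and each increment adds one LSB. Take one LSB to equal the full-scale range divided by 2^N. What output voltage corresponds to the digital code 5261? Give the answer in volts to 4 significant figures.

Range = 2.22 − (-2.22) = 4.44 V. LSB = 4.44 V / 2^13.
V_out = V_min + code × LSB = -2.22 V + 5261 × 4.44 V / 8192
      = -2.22 + 2.85142 = 0.631421 V.

0.6314 V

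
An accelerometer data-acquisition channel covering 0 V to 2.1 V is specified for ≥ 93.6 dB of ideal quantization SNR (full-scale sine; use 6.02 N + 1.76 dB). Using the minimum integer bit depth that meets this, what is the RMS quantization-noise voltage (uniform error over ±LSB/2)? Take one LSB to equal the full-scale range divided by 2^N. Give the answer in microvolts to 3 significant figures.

9.25 µV

Full-scale range = 2.1 V.
6.02 N + 1.76 ≥ 93.6 gives N ≥ 15.256, so the minimum integer is 16.
LSB = 2.1 V ÷ 2^16 = 2.1/65536 V = 32.043 µV.
V_rms = LSB/√12 = 9.25 µV.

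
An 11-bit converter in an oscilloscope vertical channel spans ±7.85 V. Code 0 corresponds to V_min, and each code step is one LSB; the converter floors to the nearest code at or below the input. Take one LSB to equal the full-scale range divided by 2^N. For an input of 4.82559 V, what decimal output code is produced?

Span: 7.85 V − (-7.85 V) = 15.7 V. LSB = 15.7 V / 2^11 ≈ 7.666 mV.
code = ⌊(V_in − V_min)/LSB⌋ = ⌊(V_in − V_min) × 2^11 / range⌋
     = ⌊(4.82559 − (-7.85)) × 2048 / 15.7⌋ = ⌊12.67559 × 2048/15.7⌋
     = ⌊1653.478⌋ = 1653.

1653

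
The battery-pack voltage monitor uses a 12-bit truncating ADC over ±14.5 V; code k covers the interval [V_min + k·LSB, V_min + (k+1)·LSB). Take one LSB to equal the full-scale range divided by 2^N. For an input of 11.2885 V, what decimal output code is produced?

Full-scale range = 14.5 V − (-14.5 V) = 29 V. LSB = 29 V / 2^12 ≈ 7.080 mV.
V_in − V_min = 11.2885 − (-14.5) = 25.7885 V.
Divide by LSB: 25.7885 × 4096/29 = 3642.4033.
Truncating gives code 3642.

3642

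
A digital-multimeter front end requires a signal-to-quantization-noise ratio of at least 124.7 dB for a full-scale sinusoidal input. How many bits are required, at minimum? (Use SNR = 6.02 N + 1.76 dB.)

21 bits

Required N = ⌈(124.7 − 1.76)/6.02⌉ = ⌈20.422⌉ = 21.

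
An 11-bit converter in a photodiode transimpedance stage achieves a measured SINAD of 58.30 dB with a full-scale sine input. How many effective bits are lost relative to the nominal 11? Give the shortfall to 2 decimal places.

Effective bits = (58.30 − 1.76)/6.02 = 9.3920.
11 − 9.3920 = 1.61 bits below nominal.

1.61 bits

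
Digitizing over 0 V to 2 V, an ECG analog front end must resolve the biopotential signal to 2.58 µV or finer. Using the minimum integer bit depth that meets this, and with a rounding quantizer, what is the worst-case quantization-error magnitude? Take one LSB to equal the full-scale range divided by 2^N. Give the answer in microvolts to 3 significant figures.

Span = 2 V.
2 V / 2.58 µV = 775200. Since 2^19 = 524288 and 2^20 = 1048576, N = 20.
One LSB is 2 V / 1048576 = 1.9073 µV.
Half an LSB is 0.954 µV.

0.954 µV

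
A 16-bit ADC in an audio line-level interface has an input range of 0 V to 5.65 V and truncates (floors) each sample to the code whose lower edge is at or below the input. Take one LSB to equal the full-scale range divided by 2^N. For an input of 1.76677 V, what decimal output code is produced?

V_FS = 5.65 V. LSB = 5.65 V / 2^16 ≈ 86.21 µV.
(V_in − V_min) × 2^16/range = (1.76677 − (0)) × 65536/5.65 = 20493.281.
Floor → code = 20493.

20493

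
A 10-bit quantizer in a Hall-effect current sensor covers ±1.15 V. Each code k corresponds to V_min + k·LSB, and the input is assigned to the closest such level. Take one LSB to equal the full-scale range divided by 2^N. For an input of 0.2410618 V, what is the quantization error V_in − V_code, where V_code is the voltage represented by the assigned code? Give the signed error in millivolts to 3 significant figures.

Span: 1.15 V − (-1.15 V) = 2.3 V. LSB = 2.3 V / 2^10 ≈ 2.246 mV.
Position in LSBs: (0.2410618 − (-1.15)) × 1024/2.3 = 619.3249; rounding gives k = 619.
Reconstructed level: -1.15 + 619 × 2.3/1024 V = 0.2403320313 V.
e = 0.2410618 − (0.2403320313) = +0.730 mV.

+0.730 mV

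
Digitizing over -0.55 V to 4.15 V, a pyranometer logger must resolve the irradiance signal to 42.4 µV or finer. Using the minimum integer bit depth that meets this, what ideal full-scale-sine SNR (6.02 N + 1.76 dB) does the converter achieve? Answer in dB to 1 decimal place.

Full-scale range = 4.15 V − (-0.55 V) = 4.7 V.
Required number of levels: 4.7/42.4 µV = 110850; smallest N with 2^N ≥ that is 17.
6.02(17) + 1.76 = 104.10 dB.

104.1 dB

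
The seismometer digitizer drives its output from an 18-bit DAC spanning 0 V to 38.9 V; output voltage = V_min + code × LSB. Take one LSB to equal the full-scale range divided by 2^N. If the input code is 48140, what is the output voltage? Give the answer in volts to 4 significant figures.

7.144 V

V_FS = 38.9 V. LSB = 38.9 V / 2^18.
Output = V_min + (48140/262144) × range = 0 + 0.183640 × 38.9 V
      = 0 V + 7.14358 V = 7.14358 V.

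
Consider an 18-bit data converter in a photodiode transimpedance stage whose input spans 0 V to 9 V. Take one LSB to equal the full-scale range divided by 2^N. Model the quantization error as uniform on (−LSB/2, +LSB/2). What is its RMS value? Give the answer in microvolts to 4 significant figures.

Span = 9 V.
Step size = 9/262144 V = 34.3323 µV.
For a uniform distribution on [−LSB/2, +LSB/2], V_rms = LSB/√12 = 34.3323 µV/3.4641 = 9.911 µV.

9.911 µV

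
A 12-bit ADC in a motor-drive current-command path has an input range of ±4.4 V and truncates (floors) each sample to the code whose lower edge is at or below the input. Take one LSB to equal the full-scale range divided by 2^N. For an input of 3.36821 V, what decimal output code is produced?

The full-scale span is 4.4 − (-4.4) = 8.8 V. LSB = 8.8 V / 2^12 ≈ 2.148 mV.
code = ⌊(V_in − V_min)/LSB⌋ = ⌊(V_in − V_min) × 2^12 / range⌋
     = ⌊(3.36821 − (-4.4)) × 4096 / 8.8⌋ = ⌊7.76821 × 4096/8.8⌋
     = ⌊3615.749⌋ = 3615.

3615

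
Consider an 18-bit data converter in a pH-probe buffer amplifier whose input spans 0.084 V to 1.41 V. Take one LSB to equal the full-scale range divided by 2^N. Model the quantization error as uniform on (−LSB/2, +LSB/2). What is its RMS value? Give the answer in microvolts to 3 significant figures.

1.46 µV

Range = 1.41 − (0.084) = 1.326 V.
LSB = 1.326 V / 2^18 = 5.0583 µV.
For a uniform distribution on [−LSB/2, +LSB/2], V_rms = LSB/√12 = 5.0583 µV/3.4641 = 1.46 µV.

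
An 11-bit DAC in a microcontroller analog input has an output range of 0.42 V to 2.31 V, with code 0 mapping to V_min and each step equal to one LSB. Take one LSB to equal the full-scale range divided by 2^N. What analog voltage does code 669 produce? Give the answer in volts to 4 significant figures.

1.037 V

Span: 2.31 V − (0.42 V) = 1.89 V. LSB = 1.89 V / 2^11.
V_out = 0.42 + 669 × (1.89/2048) V
      = 0.42 + 0.617388 = 1.03739 V.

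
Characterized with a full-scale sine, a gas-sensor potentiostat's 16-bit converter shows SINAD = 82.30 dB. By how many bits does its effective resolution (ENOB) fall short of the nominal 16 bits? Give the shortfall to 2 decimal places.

2.62 bits

ENOB = (SINAD − 1.76)/6.02 = (82.30 − 1.76)/6.02 = 13.3787 bits.
Lost resolution: 16 − 13.3787 = 2.6213 bits.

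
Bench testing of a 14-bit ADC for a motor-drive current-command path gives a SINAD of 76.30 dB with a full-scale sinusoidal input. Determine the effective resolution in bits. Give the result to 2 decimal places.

12.38 bits

ENOB = (76.30 − 1.76)/6.02 = 12.3821 bits.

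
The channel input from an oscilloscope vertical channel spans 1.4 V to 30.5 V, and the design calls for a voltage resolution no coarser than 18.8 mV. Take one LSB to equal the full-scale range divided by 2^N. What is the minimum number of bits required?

11 bits

Span: 30.5 V − (1.4 V) = 29.1 V.
29.1 V / 18.8 mV = 1548. Since 2^10 = 1024 and 2^11 = 2048, N = 11.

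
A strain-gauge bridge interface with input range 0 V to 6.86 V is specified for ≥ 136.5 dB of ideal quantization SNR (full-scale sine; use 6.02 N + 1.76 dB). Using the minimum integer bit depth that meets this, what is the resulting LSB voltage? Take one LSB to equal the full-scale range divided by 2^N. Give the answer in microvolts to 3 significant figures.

0.818 µV

V_FS = 6.86 V.
N ≥ (136.5 − 1.76)/6.02 = 22.382 → N_min = 23.
LSB = 6.86 V / 2^23 = 0.818 µV.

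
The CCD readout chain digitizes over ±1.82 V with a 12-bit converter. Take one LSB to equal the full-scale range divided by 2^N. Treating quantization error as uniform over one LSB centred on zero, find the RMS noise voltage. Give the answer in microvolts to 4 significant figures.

256.5 µV

Range = 1.82 − (-1.82) = 3.64 V.
One LSB is 3.64 V / 4096 = 0.888672 mV.
RMS of a uniform error over width LSB is LSB/√12 = 256.5 µV.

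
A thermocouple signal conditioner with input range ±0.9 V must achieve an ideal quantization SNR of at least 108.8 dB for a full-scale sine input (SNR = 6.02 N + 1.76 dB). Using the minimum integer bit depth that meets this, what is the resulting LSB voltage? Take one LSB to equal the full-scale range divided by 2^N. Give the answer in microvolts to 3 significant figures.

Span: 0.9 V − (-0.9 V) = 1.8 V.
6.02 N + 1.76 ≥ 108.8 gives N ≥ 17.781, so the minimum integer is 18.
Step size = 1.8/262144 V = 6.87 µV.

6.87 µV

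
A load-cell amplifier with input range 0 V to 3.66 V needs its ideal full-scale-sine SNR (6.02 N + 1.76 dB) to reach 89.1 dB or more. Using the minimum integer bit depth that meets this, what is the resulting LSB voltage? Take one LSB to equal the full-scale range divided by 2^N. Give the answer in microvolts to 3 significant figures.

112 µV

Span = 3.66 V.
N ≥ (89.1 − 1.76)/6.02 = 14.508 → N_min = 15.
LSB = 3.66 V / 2^15 = 112 µV.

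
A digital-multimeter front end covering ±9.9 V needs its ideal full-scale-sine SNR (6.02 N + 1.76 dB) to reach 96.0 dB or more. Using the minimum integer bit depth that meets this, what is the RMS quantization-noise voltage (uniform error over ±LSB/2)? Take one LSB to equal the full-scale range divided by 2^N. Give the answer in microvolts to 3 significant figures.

Range = 9.9 − (-9.9) = 19.8 V.
Solving 6.02 N ≥ 96.0 − 1.76: N ≥ 15.654. Round up → N = 16.
LSB = 19.8 V ÷ 2^16 = 19.8/65536 V = 302.12 µV.
V_rms = LSB/√12 = 87.2 µV.

87.2 µV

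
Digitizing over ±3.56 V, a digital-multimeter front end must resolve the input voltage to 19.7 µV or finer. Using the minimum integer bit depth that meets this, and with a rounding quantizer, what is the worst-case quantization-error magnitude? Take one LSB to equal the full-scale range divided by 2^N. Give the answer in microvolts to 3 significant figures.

6.79 µV

Range = 3.56 − (-3.56) = 7.12 V.
7.12 V / 19.7 µV = 361400. Since 2^18 = 262144 and 2^19 = 524288, N = 19.
One LSB is 7.12 V / 524288 = 13.580 µV.
|e|_max = LSB/2 = 6.79 µV.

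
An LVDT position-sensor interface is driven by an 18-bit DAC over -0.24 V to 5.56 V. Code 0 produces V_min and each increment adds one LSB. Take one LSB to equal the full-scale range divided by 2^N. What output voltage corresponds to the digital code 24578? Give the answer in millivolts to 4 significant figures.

303.8 mV

Range = 5.56 − (-0.24) = 5.8 V. LSB = 5.8 V / 2^18.
Output = V_min + (24578/262144) × range = -0.24 + 0.0937576 × 5.8 V
      = -0.24 + 0.543794 = 0.303794 V.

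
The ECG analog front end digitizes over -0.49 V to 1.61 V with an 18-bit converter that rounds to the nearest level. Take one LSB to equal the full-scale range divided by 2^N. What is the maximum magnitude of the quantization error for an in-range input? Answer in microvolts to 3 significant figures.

4.01 µV

The full-scale span is 1.61 − (-0.49) = 2.1 V.
LSB = 2.1 V ÷ 2^18 = 2.1/262144 V = 8.0109 µV.
Worst-case error for round-to-nearest is half an LSB: 4.01 µV.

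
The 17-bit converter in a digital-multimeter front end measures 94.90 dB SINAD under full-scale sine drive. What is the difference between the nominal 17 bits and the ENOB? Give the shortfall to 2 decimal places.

N_eff = (94.90 − 1.76)/6.02 = 15.4718 bits.
Lost resolution: 17 − 15.4718 = 1.5282 bits.

1.53 bits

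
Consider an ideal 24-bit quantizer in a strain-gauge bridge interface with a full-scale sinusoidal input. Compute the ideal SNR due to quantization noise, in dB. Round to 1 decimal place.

146.2 dB

SNR = 6.02·24 + 1.76 = 146.24 dB.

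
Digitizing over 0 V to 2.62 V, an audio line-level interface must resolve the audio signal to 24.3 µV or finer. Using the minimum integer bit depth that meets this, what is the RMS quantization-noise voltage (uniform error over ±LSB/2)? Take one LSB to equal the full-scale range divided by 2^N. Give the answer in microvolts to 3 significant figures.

V_FS = 2.62 V.
Required number of levels: 2.62/24.3 µV = 107820; smallest N with 2^N ≥ that is 17.
LSB = 2.62 V ÷ 2^17 = 2.62/131072 V = 19.989 µV.
V_rms = LSB/√12 = 5.77 µV.

5.77 µV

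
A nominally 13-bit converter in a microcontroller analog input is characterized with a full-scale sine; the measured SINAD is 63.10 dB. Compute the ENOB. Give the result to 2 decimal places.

ENOB = (SINAD − 1.76) / 6.02 = (63.10 − 1.76) / 6.02 = 61.34 / 6.02 = 10.1894.

10.19 bits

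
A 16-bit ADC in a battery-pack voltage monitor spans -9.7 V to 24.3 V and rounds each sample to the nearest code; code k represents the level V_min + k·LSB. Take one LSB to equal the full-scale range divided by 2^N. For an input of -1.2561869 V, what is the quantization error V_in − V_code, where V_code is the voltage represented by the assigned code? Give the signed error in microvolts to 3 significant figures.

The full-scale span is 24.3 − (-9.7) = 34 V. LSB = 34 V / 2^16 ≈ 0.5188 mV.
Position in LSBs: (-1.2561869 − (-9.7)) × 65536/34 = 16275.6981; rounding gives k = 16276.
V_code = V_min + k × range/2^16 = -9.7 + 16276 × 34/65536 = -1.2560302734 V.
Error = V_in − V_code = -1.2561869 − (-1.2560302734) = −157 µV.

−157 µV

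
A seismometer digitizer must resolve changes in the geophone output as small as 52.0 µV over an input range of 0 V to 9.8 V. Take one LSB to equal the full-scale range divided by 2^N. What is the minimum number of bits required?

18 bits

Full-scale range = 9.8 V.
Levels needed ≥ 9.8/52.0 µV = 188500. 2^18 = 262144 suffices, so N_min = 18.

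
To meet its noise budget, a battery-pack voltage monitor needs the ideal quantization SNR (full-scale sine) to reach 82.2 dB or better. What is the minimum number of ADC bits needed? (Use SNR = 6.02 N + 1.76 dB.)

14 bits

Required N = ⌈(82.2 − 1.76)/6.02⌉ = ⌈13.362⌉ = 14.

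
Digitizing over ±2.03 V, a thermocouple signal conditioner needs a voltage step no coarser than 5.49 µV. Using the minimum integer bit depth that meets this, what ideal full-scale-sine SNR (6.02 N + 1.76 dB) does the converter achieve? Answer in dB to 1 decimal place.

122.2 dB

Span: 2.03 V − (-2.03 V) = 4.06 V.
Levels needed ≥ 4.06/5.49 µV = 739500. 2^20 = 1048576 suffices, so N_min = 20.
SNR = 6.02 × 20 + 1.76 = 122.16 dB.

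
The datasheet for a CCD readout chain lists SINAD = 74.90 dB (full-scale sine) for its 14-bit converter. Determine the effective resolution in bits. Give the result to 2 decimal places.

12.15 bits

ENOB = (SINAD − 1.76) / 6.02 = (74.90 − 1.76) / 6.02 = 73.14 / 6.02 = 12.1495.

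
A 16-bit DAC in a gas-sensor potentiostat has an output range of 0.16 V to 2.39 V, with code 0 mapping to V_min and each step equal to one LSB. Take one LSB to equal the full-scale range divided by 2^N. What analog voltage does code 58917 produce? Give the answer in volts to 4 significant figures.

The full-scale span is 2.39 − (0.16) = 2.23 V. LSB = 2.23 V / 2^16.
Output = V_min + (58917/65536) × range = 0.16 + 0.899002 × 2.23 V
      = 0.16 V + 2.00477 V = 2.16477 V.

2.165 V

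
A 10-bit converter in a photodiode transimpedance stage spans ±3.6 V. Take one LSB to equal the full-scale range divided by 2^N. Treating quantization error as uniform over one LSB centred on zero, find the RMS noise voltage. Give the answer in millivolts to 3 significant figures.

Full-scale range = 3.6 V − (-3.6 V) = 7.2 V.
LSB = 7.2 V ÷ 2^10 = 7.2/1024 V = 7.0313 mV.
For a uniform distribution on [−LSB/2, +LSB/2], V_rms = LSB/√12 = 7.0313 mV/3.4641 = 2.03 mV.

2.03 mV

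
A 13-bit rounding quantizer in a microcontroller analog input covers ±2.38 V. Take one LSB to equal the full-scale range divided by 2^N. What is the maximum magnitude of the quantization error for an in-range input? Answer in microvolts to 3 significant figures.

291 µV

Range = 2.38 − (-2.38) = 4.76 V.
One LSB is 4.76 V / 8192 = 0.58105 mV.
|e|_max = LSB/2 = 291 µV.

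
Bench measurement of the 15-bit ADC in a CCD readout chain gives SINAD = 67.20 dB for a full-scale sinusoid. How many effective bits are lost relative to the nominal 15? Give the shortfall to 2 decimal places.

4.13 bits

N_eff = (67.20 − 1.76)/6.02 = 10.8704 bits.
Shortfall = 15 − 10.8704 = 4.1296 bits.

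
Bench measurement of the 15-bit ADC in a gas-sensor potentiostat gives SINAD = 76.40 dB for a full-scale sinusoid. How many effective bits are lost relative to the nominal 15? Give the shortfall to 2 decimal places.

2.60 bits

N_eff = (76.40 − 1.76)/6.02 = 12.3987 bits.
15 − 12.3987 = 2.60 bits below nominal.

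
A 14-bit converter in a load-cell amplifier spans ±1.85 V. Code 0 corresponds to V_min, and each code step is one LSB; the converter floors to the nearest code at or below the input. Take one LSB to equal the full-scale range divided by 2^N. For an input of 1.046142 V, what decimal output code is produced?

Range = 1.85 − (-1.85) = 3.7 V. LSB = 3.7 V / 2^14 ≈ 225.8 µV.
(V_in − V_min) × 2^14/range = (1.046142 − (-1.85)) × 16384/3.7 = 12824.430.
Floor → code = 12824.

12824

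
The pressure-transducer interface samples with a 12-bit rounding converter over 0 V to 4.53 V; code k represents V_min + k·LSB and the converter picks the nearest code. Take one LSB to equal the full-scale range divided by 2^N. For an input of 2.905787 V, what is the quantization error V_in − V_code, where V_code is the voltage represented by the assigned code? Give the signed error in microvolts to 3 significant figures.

V_FS = 4.53 V. LSB = 4.53 V / 2^12 ≈ 1.106 mV.
(2.905787 − (0)) / LSB = 2.905787 × 4096/4.53 = 2627.3959. Nearest integer: k = 2627.
V_code = V_min + k × range/2^12 = 0 + 2627 × 4.53/4096 = 2.905349121 V.
Error = V_in − V_code = 2.905787 − (2.905349121) = +438 µV.

+438 µV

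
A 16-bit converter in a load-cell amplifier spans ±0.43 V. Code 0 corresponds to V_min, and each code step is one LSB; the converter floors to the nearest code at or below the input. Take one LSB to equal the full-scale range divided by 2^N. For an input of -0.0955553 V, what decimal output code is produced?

Range = 0.43 − (-0.43) = 0.86 V. LSB = 0.86 V / 2^16 ≈ 13.12 µV.
(V_in − V_min) × 2^16/range = (-0.0955553 − (-0.43)) × 65536/0.86 = 25486.242.
Floor → code = 25486.

25486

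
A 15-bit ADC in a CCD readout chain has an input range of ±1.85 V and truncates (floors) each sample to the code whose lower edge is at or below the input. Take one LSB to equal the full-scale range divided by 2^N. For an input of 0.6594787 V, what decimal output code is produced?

22224

Range = 1.85 − (-1.85) = 3.7 V. LSB = 3.7 V / 2^15 ≈ 112.9 µV.
(V_in − V_min) × 2^15/range = (0.6594787 − (-1.85)) × 32768/3.7 = 22224.486.
Floor → code = 22224.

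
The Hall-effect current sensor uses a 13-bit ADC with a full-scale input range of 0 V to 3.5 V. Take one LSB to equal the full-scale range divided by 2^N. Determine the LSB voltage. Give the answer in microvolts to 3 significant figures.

427 µV

V_FS = 3.5 V.
2^13 = 8192 levels.
LSB = 3.5 V ÷ 2^13 = 3.5/8192 V = 427 µV.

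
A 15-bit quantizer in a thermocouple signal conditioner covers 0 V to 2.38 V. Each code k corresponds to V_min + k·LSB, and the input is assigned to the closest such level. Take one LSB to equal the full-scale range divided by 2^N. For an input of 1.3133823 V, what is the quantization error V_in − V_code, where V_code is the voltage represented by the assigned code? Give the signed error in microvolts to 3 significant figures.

Span = 2.38 V. LSB = 2.38 V / 2^15 ≈ 72.63 µV.
(1.3133823 − (0)) / LSB = 1.3133823 × 32768/2.38 = 18082.7358. Nearest integer: k = 18083.
V_code = V_min + k × range/2^15 = 0 + 18083 × 2.38/32768 = 1.3134014893 V.
e = 1.3133823 − (1.3134014893) = −19.2 µV.

−19.2 µV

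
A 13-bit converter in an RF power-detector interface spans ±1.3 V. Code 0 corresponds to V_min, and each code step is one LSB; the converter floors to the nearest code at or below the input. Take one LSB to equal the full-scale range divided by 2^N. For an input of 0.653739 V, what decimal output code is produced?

The full-scale span is 1.3 − (-1.3) = 2.6 V. LSB = 2.6 V / 2^13 ≈ 317.4 µV.
V_in − V_min = 0.653739 − (-1.3) = 1.953739 V.
Divide by LSB: 1.953739 × 8192/2.6 = 6155.7807.
Truncating gives code 6155.

6155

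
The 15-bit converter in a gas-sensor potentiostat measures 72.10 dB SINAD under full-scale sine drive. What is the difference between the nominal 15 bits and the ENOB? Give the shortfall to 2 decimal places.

3.32 bits

ENOB = (SINAD − 1.76)/6.02 = (72.10 − 1.76)/6.02 = 11.6844 bits.
Shortfall = 15 − 11.6844 = 3.3156 bits.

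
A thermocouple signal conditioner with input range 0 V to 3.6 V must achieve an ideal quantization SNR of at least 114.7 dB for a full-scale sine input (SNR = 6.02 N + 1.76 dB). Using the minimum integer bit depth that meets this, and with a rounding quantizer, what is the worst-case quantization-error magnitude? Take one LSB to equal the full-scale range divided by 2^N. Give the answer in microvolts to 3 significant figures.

3.43 µV

Full-scale range = 3.6 V.
N ≥ (114.7 − 1.76)/6.02 = 18.761 → N_min = 19.
Step size = 3.6/524288 V = 6.8665 µV.
Half an LSB is 3.43 µV.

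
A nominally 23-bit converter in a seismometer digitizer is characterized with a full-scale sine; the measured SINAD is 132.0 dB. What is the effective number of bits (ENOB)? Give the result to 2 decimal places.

(132.0 − 1.76) / 6.02 = 130.24/6.02 = 21.6346 effective bits.

21.63 bits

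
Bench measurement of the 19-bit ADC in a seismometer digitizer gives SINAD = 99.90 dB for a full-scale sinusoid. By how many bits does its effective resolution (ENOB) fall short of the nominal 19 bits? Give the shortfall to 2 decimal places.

2.70 bits

N_eff = (99.90 − 1.76)/6.02 = 16.3023 bits.
Lost resolution: 19 − 16.3023 = 2.6977 bits.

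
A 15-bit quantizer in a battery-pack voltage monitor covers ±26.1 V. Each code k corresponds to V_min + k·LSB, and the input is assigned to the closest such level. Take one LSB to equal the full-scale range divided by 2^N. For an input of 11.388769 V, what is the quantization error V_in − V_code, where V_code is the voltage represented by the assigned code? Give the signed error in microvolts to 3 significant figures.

+286 µV

The full-scale span is 26.1 − (-26.1) = 52.2 V. LSB = 52.2 V / 2^15 ≈ 1.593 mV.
Position in LSBs: (11.388769 − (-26.1)) × 32768/52.2 = 23533.1797; rounding gives k = 23533.
V_code = V_min + k × range/2^15 = -26.1 + 23533 × 52.2/32768 = 11.388482666 V.
e = 11.388769 − (11.388482666) = +286 µV.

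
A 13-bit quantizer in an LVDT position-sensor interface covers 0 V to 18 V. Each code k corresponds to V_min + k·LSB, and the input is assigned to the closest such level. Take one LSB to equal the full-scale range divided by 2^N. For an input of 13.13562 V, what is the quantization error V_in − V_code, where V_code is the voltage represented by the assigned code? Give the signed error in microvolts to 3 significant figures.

+366 µV

Full-scale range = 18 V. LSB = 18 V / 2^13 ≈ 2.197 mV.
Position in LSBs: (13.13562 − (0)) × 8192/18 = 5978.1666; rounding gives k = 5978.
V_code = 0 + (5978/8192) × 18 = 13.13525391 V.
V_in − V_code = 13.13562 − (13.13525391) = +366 µV.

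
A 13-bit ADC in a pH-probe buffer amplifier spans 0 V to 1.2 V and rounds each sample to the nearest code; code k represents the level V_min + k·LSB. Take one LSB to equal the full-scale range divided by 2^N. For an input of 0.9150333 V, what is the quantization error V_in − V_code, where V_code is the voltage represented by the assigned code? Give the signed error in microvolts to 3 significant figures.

−54.6 µV

Span = 1.2 V. LSB = 1.2 V / 2^13 ≈ 146.5 µV.
(V_in − V_min)/LSB = (0.9150333 − (0)) × 8192/1.2 = 6246.6273 → nearest code k = 6247.
V_code = 0 + (6247/8192) × 1.2 = 0.9150878906 V.
e = 0.9150333 − (0.9150878906) = −54.6 µV.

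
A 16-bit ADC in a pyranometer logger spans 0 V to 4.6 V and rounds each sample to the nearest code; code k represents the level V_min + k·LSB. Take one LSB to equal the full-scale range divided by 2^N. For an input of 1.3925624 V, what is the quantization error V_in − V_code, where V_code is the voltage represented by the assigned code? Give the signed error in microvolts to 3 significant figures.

V_FS = 4.6 V. LSB = 4.6 V / 2^16 ≈ 70.19 µV.
(V_in − V_min)/LSB = (1.3925624 − (0)) × 65536/4.6 = 19839.7760 → nearest code k = 19840.
V_code = V_min + k × range/2^16 = 0 + 19840 × 4.6/65536 = 1.3925781250 V.
Error = V_in − V_code = 1.3925624 − (1.3925781250) = −15.7 µV.

−15.7 µV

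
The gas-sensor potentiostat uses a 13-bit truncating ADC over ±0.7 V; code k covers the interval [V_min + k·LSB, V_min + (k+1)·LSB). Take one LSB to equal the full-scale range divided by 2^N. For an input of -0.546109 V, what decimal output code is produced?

The full-scale span is 0.7 − (-0.7) = 1.4 V. LSB = 1.4 V / 2^13 ≈ 170.9 µV.
V_in − V_min = -0.546109 − (-0.7) = 0.153891 V.
Divide by LSB: 0.153891 × 8192/1.4 = 900.4822.
Truncating gives code 900.

900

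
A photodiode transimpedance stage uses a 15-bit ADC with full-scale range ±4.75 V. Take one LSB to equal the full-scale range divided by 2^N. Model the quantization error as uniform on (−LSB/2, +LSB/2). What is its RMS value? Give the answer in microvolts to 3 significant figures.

The full-scale span is 4.75 − (-4.75) = 9.5 V.
Step size = 9.5/32768 V = 289.92 µV.
RMS of a uniform error over width LSB is LSB/√12 = 83.7 µV.

83.7 µV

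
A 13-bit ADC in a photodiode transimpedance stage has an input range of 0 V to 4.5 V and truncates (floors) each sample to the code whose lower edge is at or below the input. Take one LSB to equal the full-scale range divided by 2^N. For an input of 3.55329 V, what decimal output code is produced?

6468

Span = 4.5 V. LSB = 4.5 V / 2^13 ≈ 0.5493 mV.
code = ⌊(V_in − V_min)/LSB⌋ = ⌊(V_in − V_min) × 2^13 / range⌋
     = ⌊(3.55329 − (0)) × 8192 / 4.5⌋ = ⌊3.55329 × 8192/4.5⌋
     = ⌊6468.567⌋ = 6468.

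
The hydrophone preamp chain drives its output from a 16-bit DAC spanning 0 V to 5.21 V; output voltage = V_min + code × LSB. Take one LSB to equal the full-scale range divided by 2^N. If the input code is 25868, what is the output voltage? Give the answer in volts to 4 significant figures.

Span = 5.21 V. LSB = 5.21 V / 2^16.
V_out = 0 + 25868 × (5.21/65536) V
      = 0 + 2.05646 = 2.05646 V.

2.056 V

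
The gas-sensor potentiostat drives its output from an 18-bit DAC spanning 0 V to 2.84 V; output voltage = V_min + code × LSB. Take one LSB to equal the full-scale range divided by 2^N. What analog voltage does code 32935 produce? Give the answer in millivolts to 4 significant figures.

356.8 mV

Full-scale range = 2.84 V. LSB = 2.84 V / 2^18.
V_out = 0 + 32935 × (2.84/262144) V
      = 0 V + 0.356809 V = 0.356809 V.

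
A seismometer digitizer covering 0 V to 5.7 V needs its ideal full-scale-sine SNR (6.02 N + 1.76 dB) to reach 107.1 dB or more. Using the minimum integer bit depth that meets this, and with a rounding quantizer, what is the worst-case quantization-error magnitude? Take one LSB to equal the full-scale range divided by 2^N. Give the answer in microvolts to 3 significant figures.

10.9 µV

Range is 5.7 V.
N ≥ (107.1 − 1.76)/6.02 = 17.498 → N_min = 18.
One LSB is 5.7 V / 262144 = 21.744 µV.
Half an LSB is 10.9 µV.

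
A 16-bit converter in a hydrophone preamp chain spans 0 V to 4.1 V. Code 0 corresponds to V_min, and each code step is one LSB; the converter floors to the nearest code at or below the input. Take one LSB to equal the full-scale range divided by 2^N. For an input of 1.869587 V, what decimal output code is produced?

Span = 4.1 V. LSB = 4.1 V / 2^16 ≈ 62.56 µV.
code = ⌊(V_in − V_min)/LSB⌋ = ⌊(V_in − V_min) × 2^16 / range⌋
     = ⌊(1.869587 − (0)) × 65536 / 4.1⌋ = ⌊1.869587 × 65536/4.1⌋
     = ⌊29884.208⌋ = 29884.

29884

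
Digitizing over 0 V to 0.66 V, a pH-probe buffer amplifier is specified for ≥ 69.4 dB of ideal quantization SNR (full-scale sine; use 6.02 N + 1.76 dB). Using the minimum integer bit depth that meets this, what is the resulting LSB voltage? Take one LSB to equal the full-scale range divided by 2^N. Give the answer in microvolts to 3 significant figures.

Range is 0.66 V.
Solving 6.02 N ≥ 69.4 − 1.76: N ≥ 11.236. Round up → N = 12.
LSB = 0.66 V / 2^12 = 161 µV.

161 µV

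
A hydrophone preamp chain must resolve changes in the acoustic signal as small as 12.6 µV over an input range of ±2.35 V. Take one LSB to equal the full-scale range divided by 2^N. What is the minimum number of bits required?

Full-scale range = 2.35 V − (-2.35 V) = 4.7 V.
Required number of levels: 4.7/12.6 µV = 373020; smallest N with 2^N ≥ that is 19.

19 bits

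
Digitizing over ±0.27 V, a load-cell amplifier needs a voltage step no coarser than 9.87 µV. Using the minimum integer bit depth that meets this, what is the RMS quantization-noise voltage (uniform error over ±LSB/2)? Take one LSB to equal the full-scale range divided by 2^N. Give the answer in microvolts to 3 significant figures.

Span: 0.27 V − (-0.27 V) = 0.54 V.
Levels needed ≥ 0.54/9.87 µV = 54710. 2^16 = 65536 suffices, so N_min = 16.
LSB = 0.54 V ÷ 2^16 = 0.54/65536 V = 8.2397 µV.
V_rms = LSB/√12 = 2.38 µV.

2.38 µV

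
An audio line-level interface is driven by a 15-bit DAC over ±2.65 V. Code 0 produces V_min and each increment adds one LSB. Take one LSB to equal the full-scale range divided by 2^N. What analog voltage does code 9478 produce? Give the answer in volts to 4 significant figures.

-1.117 V

Range = 2.65 − (-2.65) = 5.3 V. LSB = 5.3 V / 2^15.
V_out = -2.65 + 9478 × (5.3/32768) V
      = -2.65 + 1.53300 = -1.11700 V.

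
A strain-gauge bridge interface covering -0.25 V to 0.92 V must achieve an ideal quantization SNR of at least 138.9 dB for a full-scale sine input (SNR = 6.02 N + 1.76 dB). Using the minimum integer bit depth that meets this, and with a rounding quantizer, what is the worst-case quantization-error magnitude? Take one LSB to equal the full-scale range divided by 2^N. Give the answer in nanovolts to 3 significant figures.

Range = 0.92 − (-0.25) = 1.17 V.
N ≥ (138.9 − 1.76)/6.02 = 22.781 → N_min = 23.
Step size = 1.17/8388608 V = 139.47 nV.
Max error for round-to-nearest is LSB/2 = 69.7 nV.

69.7 nV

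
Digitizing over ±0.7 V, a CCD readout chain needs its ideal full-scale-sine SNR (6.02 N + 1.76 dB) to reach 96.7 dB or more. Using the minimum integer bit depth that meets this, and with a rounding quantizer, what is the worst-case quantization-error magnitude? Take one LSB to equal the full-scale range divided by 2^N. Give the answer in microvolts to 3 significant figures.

The full-scale span is 0.7 − (-0.7) = 1.4 V.
6.02 N + 1.76 ≥ 96.7 gives N ≥ 15.771, so the minimum integer is 16.
LSB = 1.4 V / 2^16 = 21.362 µV.
Max error for round-to-nearest is LSB/2 = 10.7 µV.

10.7 µV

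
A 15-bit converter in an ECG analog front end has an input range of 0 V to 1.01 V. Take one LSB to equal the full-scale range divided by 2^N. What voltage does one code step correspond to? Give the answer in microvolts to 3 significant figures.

30.8 µV

Full-scale range = 1.01 V.
There are 2^15 = 32768 steps.
One LSB is 1.01 V / 32768 = 30.8 µV.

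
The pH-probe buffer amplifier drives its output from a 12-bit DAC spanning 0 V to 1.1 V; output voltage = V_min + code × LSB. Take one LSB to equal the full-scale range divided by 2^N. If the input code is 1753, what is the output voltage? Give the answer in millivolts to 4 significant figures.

V_FS = 1.1 V. LSB = 1.1 V / 2^12.
Output = V_min + (1753/4096) × range = 0 + 0.427979 × 1.1 V
      = 0 + 0.470776 = 0.470776 V.

470.8 mV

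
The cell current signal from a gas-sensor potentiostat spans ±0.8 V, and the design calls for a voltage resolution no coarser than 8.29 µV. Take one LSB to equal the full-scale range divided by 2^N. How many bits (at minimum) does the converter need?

18 bits

Span: 0.8 V − (-0.8 V) = 1.6 V.
Need 2^N ≥ 1.6 V / 8.29 µV = 193000 → N_min = 18.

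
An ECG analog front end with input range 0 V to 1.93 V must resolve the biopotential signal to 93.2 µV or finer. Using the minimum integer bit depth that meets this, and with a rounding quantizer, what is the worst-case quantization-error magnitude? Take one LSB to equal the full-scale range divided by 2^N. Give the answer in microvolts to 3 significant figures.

29.4 µV

Range is 1.93 V.
1.93 V / 93.2 µV = 20710. Since 2^14 = 16384 and 2^15 = 32768, N = 15.
One LSB is 1.93 V / 32768 = 58.899 µV.
Half an LSB is 29.4 µV.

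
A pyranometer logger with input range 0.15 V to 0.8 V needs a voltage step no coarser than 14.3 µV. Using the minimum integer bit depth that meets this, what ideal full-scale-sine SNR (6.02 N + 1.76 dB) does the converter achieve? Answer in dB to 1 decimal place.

98.1 dB

The full-scale span is 0.8 − (0.15) = 0.65 V.
Required number of levels: 0.65/14.3 µV = 45455; smallest N with 2^N ≥ that is 16.
SNR = 6.02 × 16 + 1.76 = 98.08 dB.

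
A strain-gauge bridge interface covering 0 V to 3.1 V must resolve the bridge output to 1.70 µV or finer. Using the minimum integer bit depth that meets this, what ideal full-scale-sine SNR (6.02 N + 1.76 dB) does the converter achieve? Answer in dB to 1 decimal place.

128.2 dB

Range is 3.1 V.
Levels needed ≥ 3.1/1.70 µV = 1.824e6. 2^21 = 2097152 suffices, so N_min = 21.
6.02(21) + 1.76 = 128.18 dB.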